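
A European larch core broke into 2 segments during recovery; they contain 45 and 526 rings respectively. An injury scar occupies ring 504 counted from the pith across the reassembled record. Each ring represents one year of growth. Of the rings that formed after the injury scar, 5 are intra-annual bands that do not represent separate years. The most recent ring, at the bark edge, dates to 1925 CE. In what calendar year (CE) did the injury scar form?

Total rings = 45 + 526 = 571.
Between ring 504 and the bark edge there are 571 − 504 = 67 rings.
Excluding 5 false rings: 67 − 5 = 62.
The ring at the bark edge is 1925 CE, so the injury scar dates to 1925 − 62 = 1863 CE.

1863 CE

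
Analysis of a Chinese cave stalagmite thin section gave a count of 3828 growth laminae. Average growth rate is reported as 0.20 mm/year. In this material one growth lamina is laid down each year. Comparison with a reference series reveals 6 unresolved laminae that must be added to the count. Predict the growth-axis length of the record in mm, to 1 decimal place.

After corrections the count is 3828 + 6 = 3834 growth laminae.
Length ≈ 0.20 × 3834 = 766.8 mm.

766.8 mm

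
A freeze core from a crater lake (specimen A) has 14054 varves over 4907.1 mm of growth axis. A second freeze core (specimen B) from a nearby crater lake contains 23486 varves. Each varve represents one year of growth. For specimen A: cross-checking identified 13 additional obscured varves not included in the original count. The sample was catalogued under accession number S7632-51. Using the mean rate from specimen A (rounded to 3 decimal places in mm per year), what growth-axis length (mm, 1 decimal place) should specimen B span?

Specimen A: correcting the raw count gives 14054 + 13 = 14067 true varves.
A: 4907.1 mm over 14067 years gives 4907.1 / 14067 ≈ 0.349 mm per year.
Length of B = 0.349 × 23486 = 8196.6 mm.

8196.6 mm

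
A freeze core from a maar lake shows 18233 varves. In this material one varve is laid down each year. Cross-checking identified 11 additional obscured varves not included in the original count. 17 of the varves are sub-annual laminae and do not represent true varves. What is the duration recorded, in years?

Adjusted count: 18233 − 17 + 11 = 18227 varves.
At one varve per year, that is 18227 years.

18227 years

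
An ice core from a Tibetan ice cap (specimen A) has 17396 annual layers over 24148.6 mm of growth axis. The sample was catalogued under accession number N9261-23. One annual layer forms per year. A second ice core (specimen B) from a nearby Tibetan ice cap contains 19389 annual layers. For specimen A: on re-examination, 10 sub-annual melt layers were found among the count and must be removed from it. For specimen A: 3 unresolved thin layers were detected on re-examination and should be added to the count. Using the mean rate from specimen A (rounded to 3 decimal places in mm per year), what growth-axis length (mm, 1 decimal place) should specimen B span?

Specimen A: true annual layer count = 17396 − 10 + 3 = 17389.
A: 24148.6 mm over 17389 years gives 24148.6 / 17389 ≈ 1.389 mm per year.
B's length ≈ 1.389 × 19389 = 26931.3 mm.

26931.3 mm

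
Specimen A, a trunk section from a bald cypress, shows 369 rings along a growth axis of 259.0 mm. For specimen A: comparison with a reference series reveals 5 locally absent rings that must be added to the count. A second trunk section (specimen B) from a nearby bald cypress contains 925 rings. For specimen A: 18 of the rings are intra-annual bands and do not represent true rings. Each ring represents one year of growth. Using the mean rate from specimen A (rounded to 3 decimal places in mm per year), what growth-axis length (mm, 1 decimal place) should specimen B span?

673.4 mm

Specimen A: after corrections the count is 369 − 18 + 5 = 356 rings.
A: Mean rate = 259.0 mm / 356 years ≈ 0.728 mm/yr.
Length of B = 0.728 × 925 = 673.4 mm.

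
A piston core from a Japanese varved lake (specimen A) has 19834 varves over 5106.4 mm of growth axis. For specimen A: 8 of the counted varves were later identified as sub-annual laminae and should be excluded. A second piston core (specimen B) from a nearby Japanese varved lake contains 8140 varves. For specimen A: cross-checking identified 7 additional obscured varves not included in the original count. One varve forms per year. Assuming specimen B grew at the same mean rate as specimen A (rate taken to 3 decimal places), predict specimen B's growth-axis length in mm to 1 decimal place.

Specimen A: after corrections the count is 19834 − 8 + 7 = 19833 varves.
A: Mean rate = 5106.4 mm / 19833 years ≈ 0.257 mm/year.
B's length ≈ 0.257 × 8140 = 2092.0 mm.

2092.0 mm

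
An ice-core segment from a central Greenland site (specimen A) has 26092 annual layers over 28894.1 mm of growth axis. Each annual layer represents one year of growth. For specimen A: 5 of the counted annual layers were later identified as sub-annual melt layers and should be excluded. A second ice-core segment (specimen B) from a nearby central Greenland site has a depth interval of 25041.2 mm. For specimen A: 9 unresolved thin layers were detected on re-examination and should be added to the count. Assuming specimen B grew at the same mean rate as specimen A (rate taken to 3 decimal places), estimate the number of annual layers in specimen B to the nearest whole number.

Specimen A: after corrections the count is 26092 − 5 + 9 = 26096 annual layers.
A: Extension rate ≈ 28894.1 / 26096 = 1.107 mm/year.
B spans 25041.2 / 1.107 = 22620.78 years ≈ 22621 annual layers.

22621 annual layers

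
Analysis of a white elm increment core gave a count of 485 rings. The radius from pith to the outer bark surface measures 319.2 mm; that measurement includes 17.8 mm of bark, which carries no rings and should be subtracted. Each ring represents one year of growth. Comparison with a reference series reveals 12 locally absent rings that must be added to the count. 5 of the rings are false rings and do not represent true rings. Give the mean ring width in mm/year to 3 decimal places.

0.613 mm/year

Adjusted count: 485 − 5 + 12 = 492 rings.
Removing the 17.8 mm offcut leaves 319.2 − 17.8 = 301.4 mm.
301.4 mm over 492 years gives 301.4 / 492 ≈ 0.613 mm/year.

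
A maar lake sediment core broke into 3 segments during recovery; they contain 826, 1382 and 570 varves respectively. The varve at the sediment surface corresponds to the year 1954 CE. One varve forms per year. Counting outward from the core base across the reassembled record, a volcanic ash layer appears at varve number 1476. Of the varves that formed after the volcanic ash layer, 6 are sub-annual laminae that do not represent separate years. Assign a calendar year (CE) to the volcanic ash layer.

658 CE

Total varves = 826 + 1382 + 570 = 2778.
Between varve 1476 and the sediment surface there are 2778 − 1476 = 1302 varves.
Excluding 6 false varves: 1302 − 6 = 1296.
Counting back 1296 years from 1954 CE places the volcanic ash layer in 1954 − 1296 = 658 CE.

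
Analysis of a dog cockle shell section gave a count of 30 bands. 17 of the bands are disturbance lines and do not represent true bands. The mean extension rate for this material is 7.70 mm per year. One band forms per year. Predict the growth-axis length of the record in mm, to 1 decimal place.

Correcting the raw count gives 30 − 17 = 13 true bands.
Length ≈ 7.70 × 13 = 100.1 mm.

100.1 mm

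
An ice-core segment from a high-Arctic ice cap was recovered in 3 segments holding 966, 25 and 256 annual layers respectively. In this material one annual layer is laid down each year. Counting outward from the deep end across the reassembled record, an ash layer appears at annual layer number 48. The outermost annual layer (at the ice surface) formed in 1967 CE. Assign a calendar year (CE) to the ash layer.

Total annual layers = 966 + 25 + 256 = 1247.
The ash layer sits at annual layer 48 from the deep end, so 1247 − 48 = 1199 annual layers formed after it.
The annual layer at the ice surface is 1967 CE, so the ash layer dates to 1967 − 1199 = 768 CE.

768 CE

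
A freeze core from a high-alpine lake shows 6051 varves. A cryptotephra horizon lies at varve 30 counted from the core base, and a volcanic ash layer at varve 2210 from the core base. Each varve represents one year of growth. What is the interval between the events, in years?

2180 years

2210 − 30 = 2180 varves lie between the two events.
That is 2180 years at one varve per year.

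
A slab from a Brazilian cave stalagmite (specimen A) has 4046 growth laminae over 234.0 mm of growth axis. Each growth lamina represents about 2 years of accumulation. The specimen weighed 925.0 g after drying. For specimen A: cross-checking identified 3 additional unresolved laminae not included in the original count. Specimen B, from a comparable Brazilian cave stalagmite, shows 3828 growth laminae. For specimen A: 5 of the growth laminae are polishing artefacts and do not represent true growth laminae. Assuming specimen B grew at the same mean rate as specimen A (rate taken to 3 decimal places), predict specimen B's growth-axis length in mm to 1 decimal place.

Specimen A: true growth lamina count = 4046 − 5 + 3 = 4044.
Specimen A: multiplying by 2 years per growth lamina: 4044 × 2 = 8088 years.
A: 234.0 mm over 8088 years gives 234.0 / 8088 ≈ 0.029 mm/year.
Specimen B: multiplying by 2 years per growth lamina: 3828 × 2 = 7656 years. Length of B = 0.029 × 7656 = 222.0 mm.

222.0 mm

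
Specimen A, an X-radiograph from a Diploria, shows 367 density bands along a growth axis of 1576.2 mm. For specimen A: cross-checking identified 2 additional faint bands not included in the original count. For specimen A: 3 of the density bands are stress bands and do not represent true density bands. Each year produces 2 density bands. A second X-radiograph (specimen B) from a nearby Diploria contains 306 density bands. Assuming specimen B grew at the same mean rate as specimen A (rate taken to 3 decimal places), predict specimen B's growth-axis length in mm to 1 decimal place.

1317.8 mm

Specimen A: correcting the raw count gives 367 − 3 + 2 = 366 true density bands.
Specimen A: with 2 density bands per year, 366 / 2 = 183 years.
A: 1576.2 mm over 183 years gives 1576.2 / 183 ≈ 8.613 mm per year.
Specimen B: 306 density bands at 2 per year is 306 / 2 = 153 years. B's length ≈ 8.613 × 153 = 1317.8 mm.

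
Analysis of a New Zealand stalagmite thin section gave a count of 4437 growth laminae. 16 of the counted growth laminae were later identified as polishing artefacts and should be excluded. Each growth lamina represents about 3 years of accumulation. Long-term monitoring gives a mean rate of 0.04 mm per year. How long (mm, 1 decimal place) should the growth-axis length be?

After corrections the count is 4437 − 16 = 4421 growth laminae.
At 3 years per growth lamina, 4421 × 3 = 13263 years.
Length ≈ 0.04 × 13263 = 530.5 mm.

530.5 mm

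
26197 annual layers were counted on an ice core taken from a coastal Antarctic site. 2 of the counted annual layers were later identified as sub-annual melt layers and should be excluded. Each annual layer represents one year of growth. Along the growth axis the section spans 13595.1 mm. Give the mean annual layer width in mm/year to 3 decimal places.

Adjusted count: 26197 − 2 = 26195 annual layers.
Extension rate ≈ 13595.1 / 26195 = 0.519 mm/year.

0.519 mm/year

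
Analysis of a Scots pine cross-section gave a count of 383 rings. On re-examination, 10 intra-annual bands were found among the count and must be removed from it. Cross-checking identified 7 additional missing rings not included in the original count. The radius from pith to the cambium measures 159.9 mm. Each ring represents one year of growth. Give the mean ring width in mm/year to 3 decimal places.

Correcting the raw count gives 383 − 10 + 7 = 380 true rings.
159.9 mm over 380 years gives 159.9 / 380 ≈ 0.421 mm/year.

0.421 mm/year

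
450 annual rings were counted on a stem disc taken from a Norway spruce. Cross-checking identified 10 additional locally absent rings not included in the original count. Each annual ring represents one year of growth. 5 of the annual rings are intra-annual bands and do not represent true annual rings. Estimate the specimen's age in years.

After corrections the count is 450 − 5 + 10 = 455 annual rings.
With a one-to-one annual ring periodicity this is 455 years.

455 years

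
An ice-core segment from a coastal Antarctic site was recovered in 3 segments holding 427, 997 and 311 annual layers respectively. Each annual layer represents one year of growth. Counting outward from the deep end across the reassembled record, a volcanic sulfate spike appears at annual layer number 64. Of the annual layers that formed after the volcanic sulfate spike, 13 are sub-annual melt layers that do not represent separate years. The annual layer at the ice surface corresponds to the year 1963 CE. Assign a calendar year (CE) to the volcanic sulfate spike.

Total annual layers = 427 + 997 + 311 = 1735.
Between annual layer 64 and the ice surface there are 1735 − 64 = 1671 annual layers.
Excluding 13 false annual layers: 1671 − 13 = 1658.
Counting back 1658 years from 1963 CE places the volcanic sulfate spike in 1963 − 1658 = 305 CE.

305 CE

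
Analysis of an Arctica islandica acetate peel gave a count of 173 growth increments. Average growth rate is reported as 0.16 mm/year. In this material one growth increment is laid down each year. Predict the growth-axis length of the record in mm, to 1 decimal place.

The record spans 173 years at 0.16 mm per year.
Predicted length = 0.16 mm/year × 173 years = 27.7 mm.

27.7 mm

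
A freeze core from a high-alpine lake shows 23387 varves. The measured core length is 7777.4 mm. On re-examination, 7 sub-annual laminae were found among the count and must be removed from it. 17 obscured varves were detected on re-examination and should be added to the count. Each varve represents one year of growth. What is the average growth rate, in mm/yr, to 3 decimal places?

0.332 mm/yr

True varve count = 23387 − 7 + 17 = 23397.
Mean rate = 7777.4 mm / 23397 years ≈ 0.332 mm/yr.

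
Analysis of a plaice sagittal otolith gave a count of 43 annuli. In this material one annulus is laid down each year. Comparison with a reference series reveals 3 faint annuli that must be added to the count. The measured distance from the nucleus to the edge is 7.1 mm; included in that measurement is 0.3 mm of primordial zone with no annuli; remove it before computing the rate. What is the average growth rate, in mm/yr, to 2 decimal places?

Correcting the raw count gives 43 + 3 = 46 true annuli.
The growth record spans 7.1 − 0.3 = 6.8 mm.
Extension rate ≈ 6.8 / 46 = 0.15 mm/yr.

0.15 mm/yr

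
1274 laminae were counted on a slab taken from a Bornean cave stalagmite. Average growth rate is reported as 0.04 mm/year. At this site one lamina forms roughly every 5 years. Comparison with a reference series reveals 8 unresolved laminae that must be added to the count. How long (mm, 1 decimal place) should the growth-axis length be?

Correcting the raw count gives 1274 + 8 = 1282 true laminae.
Multiplying by 5 years per lamina: 1282 × 5 = 6410 years.
6410 years at 0.04 mm/year gives 0.04 × 6410 = 256.4 mm.

256.4 mm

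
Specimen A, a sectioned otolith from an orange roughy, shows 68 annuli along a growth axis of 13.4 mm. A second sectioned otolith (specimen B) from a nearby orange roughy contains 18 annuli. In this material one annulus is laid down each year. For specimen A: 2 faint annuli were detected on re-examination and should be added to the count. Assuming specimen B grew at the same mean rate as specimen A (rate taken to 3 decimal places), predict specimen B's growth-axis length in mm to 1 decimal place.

Specimen A: correcting the raw count gives 68 + 2 = 70 true annuli.
A: Extension rate ≈ 13.4 / 70 = 0.191 mm/year.
Length of B = 0.191 × 18 = 3.4 mm.

3.4 mm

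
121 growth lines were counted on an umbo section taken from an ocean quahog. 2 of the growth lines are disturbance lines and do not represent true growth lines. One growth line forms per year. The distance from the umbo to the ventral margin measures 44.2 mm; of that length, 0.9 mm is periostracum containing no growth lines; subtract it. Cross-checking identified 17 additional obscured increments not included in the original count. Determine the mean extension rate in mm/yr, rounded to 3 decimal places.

0.318 mm/yr

After corrections the count is 121 − 2 + 17 = 136 growth lines.
The growth record spans 44.2 − 0.9 = 43.3 mm.
Mean rate = 43.3 mm / 136 years ≈ 0.318 mm/yr.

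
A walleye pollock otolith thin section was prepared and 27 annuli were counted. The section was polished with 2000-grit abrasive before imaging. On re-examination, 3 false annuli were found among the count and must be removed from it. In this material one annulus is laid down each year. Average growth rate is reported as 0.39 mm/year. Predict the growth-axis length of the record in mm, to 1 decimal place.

9.4 mm

True annulus count = 27 − 3 = 24.
Length ≈ 0.39 × 24 = 9.4 mm.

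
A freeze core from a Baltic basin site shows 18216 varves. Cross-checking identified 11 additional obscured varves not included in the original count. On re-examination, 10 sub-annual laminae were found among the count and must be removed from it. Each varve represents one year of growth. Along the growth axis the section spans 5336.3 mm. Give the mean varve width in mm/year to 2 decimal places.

Adjusted count: 18216 − 10 + 11 = 18217 varves.
Mean rate = 5336.3 mm / 18217 years ≈ 0.29 mm/year.

0.29 mm/year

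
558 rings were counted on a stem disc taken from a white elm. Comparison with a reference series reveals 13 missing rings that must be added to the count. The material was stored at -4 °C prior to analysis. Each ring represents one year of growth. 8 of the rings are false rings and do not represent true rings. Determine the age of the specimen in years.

Adjusted count: 558 − 8 + 13 = 563 rings.
With a one-to-one ring periodicity this is 563 years.

563 yr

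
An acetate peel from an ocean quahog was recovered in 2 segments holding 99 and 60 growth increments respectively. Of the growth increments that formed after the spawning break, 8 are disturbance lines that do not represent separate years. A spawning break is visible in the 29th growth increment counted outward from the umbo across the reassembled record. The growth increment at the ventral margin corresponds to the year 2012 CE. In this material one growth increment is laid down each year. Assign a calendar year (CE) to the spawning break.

Total growth increments = 99 + 60 = 159.
Between growth increment 29 and the ventral margin there are 159 − 29 = 130 growth increments.
Removing the 8 false growth increments leaves 130 − 8 = 122 true growth increments beyond the spawning break.
2012 − 122 = 1890 CE.

1890 CE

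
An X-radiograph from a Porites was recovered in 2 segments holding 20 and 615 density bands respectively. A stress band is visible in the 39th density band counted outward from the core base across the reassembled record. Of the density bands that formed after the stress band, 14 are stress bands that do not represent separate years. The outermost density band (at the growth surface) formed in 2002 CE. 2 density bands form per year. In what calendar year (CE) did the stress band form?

1711 CE

Total density bands = 20 + 615 = 635.
The stress band sits at density band 39 from the core base, so 635 − 39 = 596 density bands formed after it.
596 − 14 false = 582 true density bands after the stress band.
Dividing by 2 density bands per year: 582 / 2 = 291 years.
The density band at the growth surface is 2002 CE, so the stress band dates to 2002 − 291 = 1711 CE.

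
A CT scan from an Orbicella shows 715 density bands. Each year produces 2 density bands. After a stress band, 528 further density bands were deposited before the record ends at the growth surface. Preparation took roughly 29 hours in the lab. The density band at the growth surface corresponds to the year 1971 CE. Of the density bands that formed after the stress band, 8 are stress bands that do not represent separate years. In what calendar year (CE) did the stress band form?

528 density bands formed after the stress band.
Excluding 8 false density bands: 528 − 8 = 520.
520 density bands at 2 per year is 520 / 2 = 260 years.
The density band at the growth surface is 1971 CE, so the stress band dates to 1971 − 260 = 1711 CE.

1711 CE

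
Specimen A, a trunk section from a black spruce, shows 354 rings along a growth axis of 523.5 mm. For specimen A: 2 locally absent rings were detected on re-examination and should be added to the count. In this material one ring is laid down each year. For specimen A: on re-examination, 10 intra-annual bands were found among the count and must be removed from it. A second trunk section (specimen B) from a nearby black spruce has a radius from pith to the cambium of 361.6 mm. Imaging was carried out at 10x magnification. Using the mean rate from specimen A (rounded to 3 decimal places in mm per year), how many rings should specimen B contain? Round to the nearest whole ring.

Specimen A: after corrections the count is 354 − 10 + 2 = 346 rings.
A: 523.5 mm over 346 years gives 523.5 / 346 ≈ 1.513 mm per year.
Specimen B: 361.6 mm / 1.513 mm per year = 239.00 years ≈ 239 rings.

239 rings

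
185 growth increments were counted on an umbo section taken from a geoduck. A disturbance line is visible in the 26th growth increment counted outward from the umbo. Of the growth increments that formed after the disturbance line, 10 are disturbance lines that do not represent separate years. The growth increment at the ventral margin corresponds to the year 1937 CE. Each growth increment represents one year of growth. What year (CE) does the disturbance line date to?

Between growth increment 26 and the ventral margin there are 185 − 26 = 159 growth increments.
Excluding 10 false growth increments: 159 − 10 = 149.
1937 − 149 = 1788 CE.

1788 CE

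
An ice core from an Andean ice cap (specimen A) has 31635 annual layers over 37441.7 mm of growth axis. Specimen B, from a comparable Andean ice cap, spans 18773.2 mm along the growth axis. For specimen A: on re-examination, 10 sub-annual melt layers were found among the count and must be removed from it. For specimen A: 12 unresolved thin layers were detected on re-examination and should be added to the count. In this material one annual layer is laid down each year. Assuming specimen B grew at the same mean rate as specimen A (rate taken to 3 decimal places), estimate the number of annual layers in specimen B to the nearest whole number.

15869 annual layers

Specimen A: true annual layer count = 31635 − 10 + 12 = 31637.
A: Mean rate = 37441.7 mm / 31637 years ≈ 1.183 mm/year.
B spans 18773.2 / 1.183 = 15869.15 years ≈ 15869 annual layers.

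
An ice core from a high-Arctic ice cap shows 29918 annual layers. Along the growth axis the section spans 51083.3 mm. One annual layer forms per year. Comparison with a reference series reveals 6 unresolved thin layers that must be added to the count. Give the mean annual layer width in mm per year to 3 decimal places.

1.707 mm per year

After corrections the count is 29918 + 6 = 29924 annual layers.
51083.3 mm over 29924 years gives 51083.3 / 29924 ≈ 1.707 mm per year.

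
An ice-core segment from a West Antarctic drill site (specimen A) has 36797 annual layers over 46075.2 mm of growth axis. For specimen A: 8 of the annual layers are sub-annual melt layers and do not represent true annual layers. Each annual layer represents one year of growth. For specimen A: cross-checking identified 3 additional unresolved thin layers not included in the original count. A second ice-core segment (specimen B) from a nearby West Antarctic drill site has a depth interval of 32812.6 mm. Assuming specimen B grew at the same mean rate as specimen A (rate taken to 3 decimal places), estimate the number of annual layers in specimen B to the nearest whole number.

26208 annual layers

Specimen A: correcting the raw count gives 36797 − 8 + 3 = 36792 true annual layers.
A: Extension rate ≈ 46075.2 / 36792 = 1.252 mm per year.
Specimen B: 32812.6 mm / 1.252 mm per year = 26208.15 years ≈ 26208 annual layers.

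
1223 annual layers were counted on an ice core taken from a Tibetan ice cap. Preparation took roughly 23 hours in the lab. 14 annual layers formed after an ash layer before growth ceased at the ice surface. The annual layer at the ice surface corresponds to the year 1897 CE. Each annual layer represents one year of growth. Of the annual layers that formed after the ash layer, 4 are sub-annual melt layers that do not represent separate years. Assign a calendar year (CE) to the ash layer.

14 annual layers formed after the ash layer.
Removing the 4 false annual layers leaves 14 − 4 = 10 true annual layers beyond the ash layer.
Counting back 10 years from 1897 CE places the ash layer in 1897 − 10 = 1887 CE.

1887 CE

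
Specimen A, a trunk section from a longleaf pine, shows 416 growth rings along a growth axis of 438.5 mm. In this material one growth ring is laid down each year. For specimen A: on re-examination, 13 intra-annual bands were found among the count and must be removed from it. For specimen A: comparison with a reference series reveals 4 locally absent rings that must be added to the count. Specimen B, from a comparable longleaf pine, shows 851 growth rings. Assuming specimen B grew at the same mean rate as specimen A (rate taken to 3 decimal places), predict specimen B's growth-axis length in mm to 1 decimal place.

916.5 mm

Specimen A: adjusted count: 416 − 13 + 4 = 407 growth rings.
A: 438.5 mm over 407 years gives 438.5 / 407 ≈ 1.077 mm/yr.
B's length ≈ 1.077 × 851 = 916.5 mm.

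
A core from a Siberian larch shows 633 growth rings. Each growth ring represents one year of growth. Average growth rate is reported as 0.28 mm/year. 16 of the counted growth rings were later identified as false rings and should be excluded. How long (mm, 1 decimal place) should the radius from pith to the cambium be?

After corrections the count is 633 − 16 = 617 growth rings.
Length ≈ 0.28 × 617 = 172.8 mm.

172.8 mm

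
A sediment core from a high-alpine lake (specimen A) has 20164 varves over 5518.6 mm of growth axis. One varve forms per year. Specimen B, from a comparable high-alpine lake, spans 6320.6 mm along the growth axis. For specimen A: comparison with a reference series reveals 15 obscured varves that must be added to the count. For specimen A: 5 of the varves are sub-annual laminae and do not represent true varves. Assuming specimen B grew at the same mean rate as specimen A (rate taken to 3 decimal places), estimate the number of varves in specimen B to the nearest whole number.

Specimen A: adjusted count: 20164 − 5 + 15 = 20174 varves.
A: Extension rate ≈ 5518.6 / 20174 = 0.274 mm/year.
For B, 6320.6 / 0.274 = 23067.88 years ≈ 23068 varves.

23068 varves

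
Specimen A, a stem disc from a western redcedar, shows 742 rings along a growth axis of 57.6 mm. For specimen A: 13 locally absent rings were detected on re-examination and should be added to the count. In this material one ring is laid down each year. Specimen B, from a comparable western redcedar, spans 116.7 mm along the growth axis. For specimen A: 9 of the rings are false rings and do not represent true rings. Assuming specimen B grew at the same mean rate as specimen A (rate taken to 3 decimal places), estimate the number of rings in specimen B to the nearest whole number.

1516 rings

Specimen A: true ring count = 742 − 9 + 13 = 746.
A: Extension rate ≈ 57.6 / 746 = 0.077 mm per year.
B spans 116.7 / 0.077 = 1515.58 years ≈ 1516 rings.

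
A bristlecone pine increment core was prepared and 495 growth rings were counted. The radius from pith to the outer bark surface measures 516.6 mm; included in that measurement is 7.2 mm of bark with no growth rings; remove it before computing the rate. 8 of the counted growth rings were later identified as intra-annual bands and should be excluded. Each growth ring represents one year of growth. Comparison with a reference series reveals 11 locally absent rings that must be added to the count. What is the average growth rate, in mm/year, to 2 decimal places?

True growth ring count = 495 − 8 + 11 = 498.
The growth record spans 516.6 − 7.2 = 509.4 mm.
Mean rate = 509.4 mm / 498 years ≈ 1.02 mm/year.

1.02 mm/year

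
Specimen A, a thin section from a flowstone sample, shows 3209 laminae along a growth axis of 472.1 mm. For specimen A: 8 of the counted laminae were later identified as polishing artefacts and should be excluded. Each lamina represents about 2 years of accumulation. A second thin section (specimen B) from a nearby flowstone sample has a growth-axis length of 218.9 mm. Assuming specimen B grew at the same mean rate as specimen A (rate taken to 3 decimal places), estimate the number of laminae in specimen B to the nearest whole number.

1479 laminae

Specimen A: true lamina count = 3209 − 8 = 3201.
Specimen A: at 2 years per lamina, 3201 × 2 = 6402 years.
A: Mean rate = 472.1 mm / 6402 years ≈ 0.074 mm/yr.
For B, 218.9 / 0.074 = 2958.11 years; at 2 years per lamina that is 2958.11 / 2 ≈ 1479 laminae.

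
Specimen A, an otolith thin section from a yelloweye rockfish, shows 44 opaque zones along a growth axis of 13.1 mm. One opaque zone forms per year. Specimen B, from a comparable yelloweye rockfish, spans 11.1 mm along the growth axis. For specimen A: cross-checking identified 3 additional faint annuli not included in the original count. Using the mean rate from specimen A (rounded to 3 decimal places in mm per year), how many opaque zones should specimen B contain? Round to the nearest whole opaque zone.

Specimen A: after corrections the count is 44 + 3 = 47 opaque zones.
A: 13.1 mm over 47 years gives 13.1 / 47 ≈ 0.279 mm/yr.
Specimen B: 11.1 mm / 0.279 mm per year = 39.78 years ≈ 40 opaque zones.

40 opaque zones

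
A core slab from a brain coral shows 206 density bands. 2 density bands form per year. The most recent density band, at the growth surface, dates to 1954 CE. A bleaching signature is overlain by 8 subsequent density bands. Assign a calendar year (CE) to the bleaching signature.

1950 CE

8 density bands post-date the bleaching signature.
Dividing by 2 density bands per year: 8 / 2 = 4 years.
Counting back 4 years from 1954 CE places the bleaching signature in 1954 − 4 = 1950 CE.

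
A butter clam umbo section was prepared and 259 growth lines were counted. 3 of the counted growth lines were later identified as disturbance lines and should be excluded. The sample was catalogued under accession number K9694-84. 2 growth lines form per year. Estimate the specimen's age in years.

After corrections the count is 259 − 3 = 256 growth lines.
With 2 growth lines per year, 256 / 2 = 128 years.

128 yr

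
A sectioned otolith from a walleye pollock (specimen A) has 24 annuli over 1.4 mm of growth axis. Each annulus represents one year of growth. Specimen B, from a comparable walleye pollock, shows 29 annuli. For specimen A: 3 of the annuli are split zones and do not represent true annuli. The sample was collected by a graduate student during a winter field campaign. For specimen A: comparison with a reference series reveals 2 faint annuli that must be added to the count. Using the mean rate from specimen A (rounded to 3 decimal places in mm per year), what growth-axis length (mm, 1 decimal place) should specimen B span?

Specimen A: after corrections the count is 24 − 3 + 2 = 23 annuli.
A: Mean rate = 1.4 mm / 23 years ≈ 0.061 mm per year.
Length of B = 0.061 × 29 = 1.8 mm.

1.8 mm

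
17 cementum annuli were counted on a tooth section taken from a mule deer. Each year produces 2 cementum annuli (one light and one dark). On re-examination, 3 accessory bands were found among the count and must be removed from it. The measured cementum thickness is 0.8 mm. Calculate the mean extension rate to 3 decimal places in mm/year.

0.114 mm/year

Adjusted count: 17 − 3 = 14 cementum annuli.
With 2 cementum annuli per year, 14 / 2 = 7 years.
0.8 mm over 7 years gives 0.8 / 7 ≈ 0.114 mm/year.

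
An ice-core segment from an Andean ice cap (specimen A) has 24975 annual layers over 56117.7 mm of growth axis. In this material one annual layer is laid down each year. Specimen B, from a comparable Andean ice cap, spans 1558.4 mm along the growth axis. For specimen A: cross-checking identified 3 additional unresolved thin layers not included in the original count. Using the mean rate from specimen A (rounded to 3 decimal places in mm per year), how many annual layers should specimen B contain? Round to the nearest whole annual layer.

Specimen A: after corrections the count is 24975 + 3 = 24978 annual layers.
A: Extension rate ≈ 56117.7 / 24978 = 2.247 mm/yr.
B spans 1558.4 / 2.247 = 693.55 years ≈ 694 annual layers.

694 annual layers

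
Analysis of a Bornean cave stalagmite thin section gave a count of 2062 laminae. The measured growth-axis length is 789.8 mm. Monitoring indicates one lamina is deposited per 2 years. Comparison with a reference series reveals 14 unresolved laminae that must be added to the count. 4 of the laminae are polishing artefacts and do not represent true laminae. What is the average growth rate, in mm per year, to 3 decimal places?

0.191 mm per year

Adjusted count: 2062 − 4 + 14 = 2072 laminae.
2072 laminae at 2 years each span 2072 × 2 = 4144 years.
Mean rate = 789.8 mm / 4144 years ≈ 0.191 mm per year.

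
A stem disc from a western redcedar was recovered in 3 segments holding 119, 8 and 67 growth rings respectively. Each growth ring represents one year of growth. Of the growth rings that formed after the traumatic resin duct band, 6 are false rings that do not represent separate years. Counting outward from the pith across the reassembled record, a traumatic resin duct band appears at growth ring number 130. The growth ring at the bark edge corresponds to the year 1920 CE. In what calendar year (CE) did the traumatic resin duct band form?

Total growth rings = 119 + 8 + 67 = 194.
The traumatic resin duct band sits at growth ring 130 from the pith, so 194 − 130 = 64 growth rings formed after it.
Excluding 6 false growth rings: 64 − 6 = 58.
1920 − 58 = 1862 CE.

1862 CE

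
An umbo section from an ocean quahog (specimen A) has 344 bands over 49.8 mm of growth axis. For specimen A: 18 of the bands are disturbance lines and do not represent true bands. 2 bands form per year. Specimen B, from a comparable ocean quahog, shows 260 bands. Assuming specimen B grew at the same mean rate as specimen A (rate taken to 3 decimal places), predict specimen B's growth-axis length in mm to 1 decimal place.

Specimen A: true band count = 344 − 18 = 326.
Specimen A: dividing by 2 bands per year: 326 / 2 = 163 years.
A: Mean rate = 49.8 mm / 163 years ≈ 0.306 mm per year.
Specimen B: 260 bands at 2 per year is 260 / 2 = 130 years. Length of B = 0.306 × 130 = 39.8 mm.

39.8 mm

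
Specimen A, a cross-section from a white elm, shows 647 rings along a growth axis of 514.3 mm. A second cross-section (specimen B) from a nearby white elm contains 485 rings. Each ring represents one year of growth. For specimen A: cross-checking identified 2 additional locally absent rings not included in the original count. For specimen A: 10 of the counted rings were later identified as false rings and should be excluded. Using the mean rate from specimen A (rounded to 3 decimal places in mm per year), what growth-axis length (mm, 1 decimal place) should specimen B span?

Specimen A: after corrections the count is 647 − 10 + 2 = 639 rings.
A: Extension rate ≈ 514.3 / 639 = 0.805 mm per year.
B's length ≈ 0.805 × 485 = 390.4 mm.

390.4 mm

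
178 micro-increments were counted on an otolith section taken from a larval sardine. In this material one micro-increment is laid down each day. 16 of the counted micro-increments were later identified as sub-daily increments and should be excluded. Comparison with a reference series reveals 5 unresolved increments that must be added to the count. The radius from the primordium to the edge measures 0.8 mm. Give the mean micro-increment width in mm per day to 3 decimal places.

After corrections the count is 178 − 16 + 5 = 167 micro-increments.
Mean rate = 0.8 mm / 167 days ≈ 0.005 mm per day.

0.005 mm per day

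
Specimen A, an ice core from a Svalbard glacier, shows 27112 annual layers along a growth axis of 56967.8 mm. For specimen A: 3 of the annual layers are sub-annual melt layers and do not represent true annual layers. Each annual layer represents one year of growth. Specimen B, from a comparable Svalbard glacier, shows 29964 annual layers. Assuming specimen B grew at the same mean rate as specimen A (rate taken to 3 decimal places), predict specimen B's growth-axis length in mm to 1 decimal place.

62954.4 mm

Specimen A: true annual layer count = 27112 − 3 = 27109.
A: 56967.8 mm over 27109 years gives 56967.8 / 27109 ≈ 2.101 mm/year.
B's length ≈ 2.101 × 29964 = 62954.4 mm.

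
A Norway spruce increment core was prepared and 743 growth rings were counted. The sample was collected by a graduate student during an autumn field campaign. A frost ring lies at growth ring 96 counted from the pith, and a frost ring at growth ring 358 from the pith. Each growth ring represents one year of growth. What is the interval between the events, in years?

The two markers are separated by 358 − 96 = 262 growth rings.
That is 262 years at one growth ring per year.

262 yr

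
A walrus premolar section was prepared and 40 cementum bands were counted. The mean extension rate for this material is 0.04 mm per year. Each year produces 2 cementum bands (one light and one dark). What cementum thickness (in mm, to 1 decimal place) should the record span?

40 cementum bands at 2 per year is 40 / 2 = 20 years.
Length ≈ 0.04 × 20 = 0.8 mm.

0.8 mm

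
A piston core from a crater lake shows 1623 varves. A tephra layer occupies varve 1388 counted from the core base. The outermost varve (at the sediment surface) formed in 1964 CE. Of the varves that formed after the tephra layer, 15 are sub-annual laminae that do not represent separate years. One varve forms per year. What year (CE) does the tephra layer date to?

1623 − 1388 = 235 varves lie beyond the tephra layer toward the sediment surface.
235 − 15 false = 220 true varves after the tephra layer.
1964 − 220 = 1744 CE.

1744 CE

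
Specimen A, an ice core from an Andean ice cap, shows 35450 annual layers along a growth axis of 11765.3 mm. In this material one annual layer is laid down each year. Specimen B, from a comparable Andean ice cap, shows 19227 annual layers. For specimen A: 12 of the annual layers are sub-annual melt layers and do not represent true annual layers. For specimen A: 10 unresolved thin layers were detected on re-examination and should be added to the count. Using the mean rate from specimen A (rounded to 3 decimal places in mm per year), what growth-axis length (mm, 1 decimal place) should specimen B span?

6383.4 mm

Specimen A: after corrections the count is 35450 − 12 + 10 = 35448 annual layers.
A: 11765.3 mm over 35448 years gives 11765.3 / 35448 ≈ 0.332 mm/yr.
Length of B = 0.332 × 19227 = 6383.4 mm.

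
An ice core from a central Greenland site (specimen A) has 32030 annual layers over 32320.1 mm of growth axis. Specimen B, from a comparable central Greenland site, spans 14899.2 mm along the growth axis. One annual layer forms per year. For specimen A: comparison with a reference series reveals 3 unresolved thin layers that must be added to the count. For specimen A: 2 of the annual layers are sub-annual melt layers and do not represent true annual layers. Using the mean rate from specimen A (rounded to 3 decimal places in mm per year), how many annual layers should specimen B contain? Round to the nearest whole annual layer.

Specimen A: true annual layer count = 32030 − 2 + 3 = 32031.
A: Extension rate ≈ 32320.1 / 32031 = 1.009 mm per year.
B spans 14899.2 / 1.009 = 14766.30 years ≈ 14766 annual layers.

14766 annual layers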